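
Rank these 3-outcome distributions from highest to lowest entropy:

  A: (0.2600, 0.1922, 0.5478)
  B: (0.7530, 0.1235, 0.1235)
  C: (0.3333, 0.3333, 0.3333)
C > A > B

Key insight: Entropy is maximized by uniform distributions and minimized by concentrated distributions.

- Uniform distributions have maximum entropy log₂(3) = 1.5850 bits
- The more "peaked" or concentrated a distribution, the lower its entropy

Entropies:
  H(A) = 1.4383 bits
  H(B) = 1.0535 bits
  H(C) = 1.5850 bits

Ranking: C > A > B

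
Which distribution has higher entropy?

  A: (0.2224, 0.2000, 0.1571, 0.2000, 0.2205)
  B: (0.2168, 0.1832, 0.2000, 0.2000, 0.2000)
B

Both distributions are close to uniform, making this a harder comparison.

H(A) = 2.3115 bits
H(B) = 2.3199 bits

The distribution closer to uniform has higher entropy.
Answer: B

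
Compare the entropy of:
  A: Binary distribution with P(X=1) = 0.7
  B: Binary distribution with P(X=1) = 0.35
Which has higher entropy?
B

For binary distributions, entropy is maximized at p=0.5 and decreases as p moves toward 0 or 1.

H(A) = H(0.7) = 0.8813 bits
H(B) = H(0.35) = 0.9341 bits

Distribution B (p=0.35) is closer to uniform (p=0.5), so it has higher entropy.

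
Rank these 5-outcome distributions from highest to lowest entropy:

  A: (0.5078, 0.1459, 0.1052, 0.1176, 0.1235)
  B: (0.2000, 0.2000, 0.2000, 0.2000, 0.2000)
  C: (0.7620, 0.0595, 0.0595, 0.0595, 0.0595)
B > A > C

Key insight: Entropy is maximized by uniform distributions and minimized by concentrated distributions.

- Uniform distributions have maximum entropy log₂(5) = 2.3219 bits
- The more "peaked" or concentrated a distribution, the lower its entropy

Entropies:
  H(A) = 1.9792 bits
  H(B) = 2.3219 bits
  H(C) = 1.2677 bits

Ranking: B > A > C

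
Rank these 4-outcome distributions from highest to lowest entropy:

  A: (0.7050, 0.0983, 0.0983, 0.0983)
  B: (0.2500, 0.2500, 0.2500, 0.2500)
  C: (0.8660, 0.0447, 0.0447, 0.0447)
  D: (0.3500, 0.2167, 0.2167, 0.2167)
B > D > A > C

Key insight: Entropy is maximized by uniform distributions and minimized by concentrated distributions.

Entropies:
  H(A) = 1.3427 bits
  H(B) = 2.0000 bits
  H(C) = 0.7807 bits
  H(D) = 1.9643 bits

Ranking: B > D > A > C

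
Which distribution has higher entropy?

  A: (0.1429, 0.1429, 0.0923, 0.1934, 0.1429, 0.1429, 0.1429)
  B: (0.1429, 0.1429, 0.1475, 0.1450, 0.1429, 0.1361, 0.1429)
B

Both distributions are close to uniform, making this a harder comparison.

H(A) = 2.7810 bits
H(B) = 2.8070 bits

The distribution closer to uniform has higher entropy.
Answer: B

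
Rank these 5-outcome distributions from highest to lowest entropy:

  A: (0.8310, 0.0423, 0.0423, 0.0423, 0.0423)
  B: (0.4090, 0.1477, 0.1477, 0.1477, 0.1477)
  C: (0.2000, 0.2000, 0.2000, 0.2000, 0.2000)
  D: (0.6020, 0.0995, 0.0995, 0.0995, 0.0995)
C > B > D > A

Key insight: Entropy is maximized by uniform distributions and minimized by concentrated distributions.

Entropies:
  H(A) = 0.9934 bits
  H(B) = 2.1580 bits
  H(C) = 2.3219 bits
  H(D) = 1.7658 bits

Ranking: C > B > D > A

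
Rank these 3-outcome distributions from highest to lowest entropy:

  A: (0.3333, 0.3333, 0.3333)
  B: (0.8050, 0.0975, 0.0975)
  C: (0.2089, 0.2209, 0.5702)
A > C > B

Key insight: Entropy is maximized by uniform distributions and minimized by concentrated distributions.

- Uniform distributions have maximum entropy log₂(3) = 1.5850 bits
- The more "peaked" or concentrated a distribution, the lower its entropy

Entropies:
  H(A) = 1.5850 bits
  H(B) = 0.9068 bits
  H(C) = 1.4153 bits

Ranking: A > C > B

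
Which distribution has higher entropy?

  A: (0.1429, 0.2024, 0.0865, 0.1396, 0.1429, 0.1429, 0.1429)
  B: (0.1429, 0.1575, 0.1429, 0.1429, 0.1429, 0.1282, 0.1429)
B

Both distributions are close to uniform, making this a harder comparison.

H(A) = 2.7728 bits
H(B) = 2.8052 bits

The distribution closer to uniform has higher entropy.
Answer: B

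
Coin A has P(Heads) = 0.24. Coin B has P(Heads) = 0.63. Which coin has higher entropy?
B

For binary distributions, entropy is maximized at p=0.5 and decreases as p moves toward 0 or 1.

H(A) = H(0.24) = 0.7950 bits
H(B) = H(0.63) = 0.9507 bits

Distribution B (p=0.63) is closer to uniform (p=0.5), so it has higher entropy.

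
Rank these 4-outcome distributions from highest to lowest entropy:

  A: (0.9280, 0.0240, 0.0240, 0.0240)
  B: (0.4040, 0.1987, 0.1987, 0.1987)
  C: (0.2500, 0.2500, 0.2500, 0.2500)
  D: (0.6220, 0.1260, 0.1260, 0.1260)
C > B > D > A

Key insight: Entropy is maximized by uniform distributions and minimized by concentrated distributions.

Entropies:
  H(A) = 0.4875 bits
  H(B) = 1.9179 bits
  H(C) = 2.0000 bits
  H(D) = 1.5557 bits

Ranking: C > B > D > A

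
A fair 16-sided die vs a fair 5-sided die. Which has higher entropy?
16-sided die

Both are uniform distributions; for uniform over n outcomes, H = log₂(n). H(16-sided) = log₂(16) = 4.000 bits and H(5-sided) = log₂(5) = 2.322 bits. More outcomes in a uniform distribution means higher entropy.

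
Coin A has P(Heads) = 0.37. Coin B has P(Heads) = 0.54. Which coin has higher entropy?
B

For binary distributions, entropy is maximized at p=0.5 and decreases as p moves toward 0 or 1.

H(A) = H(0.37) = 0.9507 bits
H(B) = H(0.54) = 0.9954 bits

Distribution B (p=0.54) is closer to uniform (p=0.5), so it has higher entropy.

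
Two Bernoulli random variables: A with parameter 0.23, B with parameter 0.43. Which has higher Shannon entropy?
B

For binary distributions, entropy is maximized at p=0.5 and decreases as p moves toward 0 or 1.

H(A) = H(0.23) = 0.7780 bits
H(B) = H(0.43) = 0.9858 bits

Distribution B (p=0.43) is closer to uniform (p=0.5), so it has higher entropy.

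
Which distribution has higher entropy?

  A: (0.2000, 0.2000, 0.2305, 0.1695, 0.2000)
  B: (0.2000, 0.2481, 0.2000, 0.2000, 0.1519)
A

Both distributions are close to uniform, making this a harder comparison.

H(A) = 2.3152 bits
H(B) = 2.3051 bits

The distribution closer to uniform has higher entropy.
Answer: A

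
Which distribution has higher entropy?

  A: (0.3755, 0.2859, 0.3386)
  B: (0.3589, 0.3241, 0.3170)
B

Both distributions are close to uniform, making this a harder comparison.

H(A) = 1.5761 bits
H(B) = 1.5828 bits

The distribution closer to uniform has higher entropy.
Answer: B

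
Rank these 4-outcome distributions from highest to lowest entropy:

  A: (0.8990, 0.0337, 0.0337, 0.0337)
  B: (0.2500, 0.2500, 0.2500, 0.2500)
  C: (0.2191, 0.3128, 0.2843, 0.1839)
B > C > A

Key insight: Entropy is maximized by uniform distributions and minimized by concentrated distributions.

- Uniform distributions have maximum entropy log₂(4) = 2.0000 bits
- The more "peaked" or concentrated a distribution, the lower its entropy

Entropies:
  H(A) = 0.6322 bits
  H(B) = 2.0000 bits
  H(C) = 1.9695 bits

Ranking: B > C > A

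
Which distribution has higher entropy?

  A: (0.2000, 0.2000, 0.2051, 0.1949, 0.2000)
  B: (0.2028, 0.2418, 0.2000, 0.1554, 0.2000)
A

Both distributions are close to uniform, making this a harder comparison.

H(A) = 2.3217 bits
H(B) = 2.3082 bits

The distribution closer to uniform has higher entropy.
Answer: A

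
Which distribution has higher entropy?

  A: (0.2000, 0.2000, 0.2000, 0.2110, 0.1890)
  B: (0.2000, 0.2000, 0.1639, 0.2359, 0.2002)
A

Both distributions are close to uniform, making this a harder comparison.

H(A) = 2.3211 bits
H(B) = 2.3125 bits

The distribution closer to uniform has higher entropy.
Answer: A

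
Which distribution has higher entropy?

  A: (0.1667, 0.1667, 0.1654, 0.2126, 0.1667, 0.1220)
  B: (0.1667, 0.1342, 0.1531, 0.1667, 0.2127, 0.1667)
B

Both distributions are close to uniform, making this a harder comparison.

H(A) = 2.5670 bits
H(B) = 2.5708 bits

The distribution closer to uniform has higher entropy.
Answer: B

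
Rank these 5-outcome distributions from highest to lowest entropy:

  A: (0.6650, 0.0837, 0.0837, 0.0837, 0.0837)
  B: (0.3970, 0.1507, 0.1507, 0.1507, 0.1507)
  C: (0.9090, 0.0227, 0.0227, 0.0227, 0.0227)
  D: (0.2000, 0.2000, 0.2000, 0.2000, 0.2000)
D > B > A > C

Key insight: Entropy is maximized by uniform distributions and minimized by concentrated distributions.

Entropies:
  H(A) = 1.5900 bits
  H(B) = 2.1752 bits
  H(C) = 0.6218 bits
  H(D) = 2.3219 bits

Ranking: D > B > A > C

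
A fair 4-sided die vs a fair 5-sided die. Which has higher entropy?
5-sided die

Both are uniform distributions; for uniform over n outcomes, H = log₂(n). H(4-sided) = log₂(4) = 2.000 bits and H(5-sided) = log₂(5) = 2.322 bits. More outcomes in a uniform distribution means higher entropy.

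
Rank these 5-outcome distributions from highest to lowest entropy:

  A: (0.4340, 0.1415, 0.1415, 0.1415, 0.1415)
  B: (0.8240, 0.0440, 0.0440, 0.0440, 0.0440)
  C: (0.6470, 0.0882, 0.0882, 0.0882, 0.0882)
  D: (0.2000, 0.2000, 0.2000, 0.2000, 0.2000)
D > A > C > B

Key insight: Entropy is maximized by uniform distributions and minimized by concentrated distributions.

Entropies:
  H(A) = 2.1194 bits
  H(B) = 1.0232 bits
  H(C) = 1.6427 bits
  H(D) = 2.3219 bits

Ranking: D > A > C > B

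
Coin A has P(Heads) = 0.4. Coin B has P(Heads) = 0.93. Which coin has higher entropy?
A

For binary distributions, entropy is maximized at p=0.5 and decreases as p moves toward 0 or 1.

H(A) = H(0.4) = 0.9710 bits
H(B) = H(0.93) = 0.3659 bits

Distribution A (p=0.4) is closer to uniform (p=0.5), so it has higher entropy.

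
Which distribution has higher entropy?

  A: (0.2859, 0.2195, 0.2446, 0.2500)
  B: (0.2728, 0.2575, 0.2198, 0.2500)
B

Both distributions are close to uniform, making this a harder comparison.

H(A) = 1.9935 bits
H(B) = 1.9956 bits

The distribution closer to uniform has higher entropy.
Answer: B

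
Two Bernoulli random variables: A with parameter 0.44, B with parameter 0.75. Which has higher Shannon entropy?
A

For binary distributions, entropy is maximized at p=0.5 and decreases as p moves toward 0 or 1.

H(A) = H(0.44) = 0.9896 bits
H(B) = H(0.75) = 0.8113 bits

Distribution A (p=0.44) is closer to uniform (p=0.5), so it has higher entropy.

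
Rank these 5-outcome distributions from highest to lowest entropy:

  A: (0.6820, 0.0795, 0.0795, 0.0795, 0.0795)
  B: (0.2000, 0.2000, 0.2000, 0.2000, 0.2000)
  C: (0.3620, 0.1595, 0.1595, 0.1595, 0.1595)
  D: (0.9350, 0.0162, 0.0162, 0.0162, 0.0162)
B > C > A > D

Key insight: Entropy is maximized by uniform distributions and minimized by concentrated distributions.

Entropies:
  H(A) = 1.5382 bits
  H(B) = 2.3219 bits
  H(C) = 2.2203 bits
  H(D) = 0.4770 bits

Ranking: B > C > A > D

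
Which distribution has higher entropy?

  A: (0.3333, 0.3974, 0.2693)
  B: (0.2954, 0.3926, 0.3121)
B

Both distributions are close to uniform, making this a harder comparison.

H(A) = 1.5671 bits
H(B) = 1.5735 bits

The distribution closer to uniform has higher entropy.
Answer: B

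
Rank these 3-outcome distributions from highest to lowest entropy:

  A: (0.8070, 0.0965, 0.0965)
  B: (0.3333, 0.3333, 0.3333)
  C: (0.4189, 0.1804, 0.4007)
B > C > A

Key insight: Entropy is maximized by uniform distributions and minimized by concentrated distributions.

- Uniform distributions have maximum entropy log₂(3) = 1.5850 bits
- The more "peaked" or concentrated a distribution, the lower its entropy

Entropies:
  H(A) = 0.9007 bits
  H(B) = 1.5850 bits
  H(C) = 1.5002 bits

Ranking: B > C > A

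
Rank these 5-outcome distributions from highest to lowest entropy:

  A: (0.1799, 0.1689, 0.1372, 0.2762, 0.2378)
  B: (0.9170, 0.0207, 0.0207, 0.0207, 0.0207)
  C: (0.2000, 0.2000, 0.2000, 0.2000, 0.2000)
C > A > B

Key insight: Entropy is maximized by uniform distributions and minimized by concentrated distributions.

- Uniform distributions have maximum entropy log₂(5) = 2.3219 bits
- The more "peaked" or concentrated a distribution, the lower its entropy

Entropies:
  H(A) = 2.2772 bits
  H(B) = 0.5787 bits
  H(C) = 2.3219 bits

Ranking: C > A > B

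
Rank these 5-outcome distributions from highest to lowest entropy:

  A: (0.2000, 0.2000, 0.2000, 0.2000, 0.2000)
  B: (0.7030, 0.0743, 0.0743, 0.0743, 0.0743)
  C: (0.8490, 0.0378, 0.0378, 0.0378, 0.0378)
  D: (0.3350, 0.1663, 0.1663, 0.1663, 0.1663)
A > D > B > C

Key insight: Entropy is maximized by uniform distributions and minimized by concentrated distributions.

Entropies:
  H(A) = 2.3219 bits
  H(B) = 1.4716 bits
  H(C) = 0.9143 bits
  H(D) = 2.2500 bits

Ranking: A > D > B > C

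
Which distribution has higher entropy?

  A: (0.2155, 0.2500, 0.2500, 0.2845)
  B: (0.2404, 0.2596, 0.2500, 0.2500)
B

Both distributions are close to uniform, making this a harder comparison.

H(A) = 1.9931 bits
H(B) = 1.9995 bits

The distribution closer to uniform has higher entropy.
Answer: B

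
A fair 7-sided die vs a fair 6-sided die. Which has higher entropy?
7-sided die

Both are uniform distributions; for uniform over n outcomes, H = log₂(n). H(7-sided) = log₂(7) = 2.807 bits and H(6-sided) = log₂(6) = 2.585 bits. More outcomes in a uniform distribution means higher entropy.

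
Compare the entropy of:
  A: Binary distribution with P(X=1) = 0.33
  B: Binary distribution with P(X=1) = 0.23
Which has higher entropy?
A

For binary distributions, entropy is maximized at p=0.5 and decreases as p moves toward 0 or 1.

H(A) = H(0.33) = 0.9149 bits
H(B) = H(0.23) = 0.7780 bits

Distribution A (p=0.33) is closer to uniform (p=0.5), so it has higher entropy.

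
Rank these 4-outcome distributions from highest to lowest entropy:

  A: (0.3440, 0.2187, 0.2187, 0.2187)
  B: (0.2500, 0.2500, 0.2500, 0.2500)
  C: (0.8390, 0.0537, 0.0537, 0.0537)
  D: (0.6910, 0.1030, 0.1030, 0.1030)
B > A > D > C

Key insight: Entropy is maximized by uniform distributions and minimized by concentrated distributions.

Entropies:
  H(A) = 1.9683 bits
  H(B) = 2.0000 bits
  H(C) = 0.8919 bits
  H(D) = 1.3818 bits

Ranking: B > A > D > C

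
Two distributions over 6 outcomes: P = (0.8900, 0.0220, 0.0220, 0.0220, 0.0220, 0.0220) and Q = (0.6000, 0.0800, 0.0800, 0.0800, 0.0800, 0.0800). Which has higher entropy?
Q

P is highly concentrated on one outcome (89%), making it nearly deterministic. Q spreads its mass more evenly (max 60%). The more spread-out distribution has higher entropy: H(P) ≈ 0.755 bits, H(Q) ≈ 1.900 bits.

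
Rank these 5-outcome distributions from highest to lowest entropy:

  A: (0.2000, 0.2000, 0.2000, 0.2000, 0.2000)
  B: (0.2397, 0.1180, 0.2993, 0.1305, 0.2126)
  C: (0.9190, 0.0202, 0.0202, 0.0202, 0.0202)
A > B > C

Key insight: Entropy is maximized by uniform distributions and minimized by concentrated distributions.

- Uniform distributions have maximum entropy log₂(5) = 2.3219 bits
- The more "peaked" or concentrated a distribution, the lower its entropy

Entropies:
  H(A) = 2.3219 bits
  H(B) = 2.2369 bits
  H(C) = 0.5677 bits

Ranking: A > B > C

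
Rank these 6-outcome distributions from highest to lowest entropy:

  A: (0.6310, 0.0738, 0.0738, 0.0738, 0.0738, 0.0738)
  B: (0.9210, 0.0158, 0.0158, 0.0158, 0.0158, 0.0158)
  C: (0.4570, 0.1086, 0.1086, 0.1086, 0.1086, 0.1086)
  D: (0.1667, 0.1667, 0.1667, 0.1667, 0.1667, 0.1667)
D > C > A > B

Key insight: Entropy is maximized by uniform distributions and minimized by concentrated distributions.

Entropies:
  H(A) = 1.8067 bits
  H(B) = 0.5821 bits
  H(C) = 2.2555 bits
  H(D) = 2.5850 bits

Ranking: D > C > A > B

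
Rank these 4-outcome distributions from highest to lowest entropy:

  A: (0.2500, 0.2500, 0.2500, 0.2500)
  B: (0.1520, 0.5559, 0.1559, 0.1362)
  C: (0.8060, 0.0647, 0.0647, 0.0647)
A > B > C

Key insight: Entropy is maximized by uniform distributions and minimized by concentrated distributions.

- Uniform distributions have maximum entropy log₂(4) = 2.0000 bits
- The more "peaked" or concentrated a distribution, the lower its entropy

Entropies:
  H(A) = 2.0000 bits
  H(B) = 1.6938 bits
  H(C) = 1.0172 bits

Ranking: A > B > C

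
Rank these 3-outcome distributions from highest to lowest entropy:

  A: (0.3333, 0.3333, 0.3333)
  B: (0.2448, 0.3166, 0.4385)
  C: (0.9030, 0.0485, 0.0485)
A > B > C

Key insight: Entropy is maximized by uniform distributions and minimized by concentrated distributions.

- Uniform distributions have maximum entropy log₂(3) = 1.5850 bits
- The more "peaked" or concentrated a distribution, the lower its entropy

Entropies:
  H(A) = 1.5850 bits
  H(B) = 1.5439 bits
  H(C) = 0.5564 bits

Ranking: A > B > C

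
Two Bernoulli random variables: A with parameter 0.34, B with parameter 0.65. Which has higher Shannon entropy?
B

For binary distributions, entropy is maximized at p=0.5 and decreases as p moves toward 0 or 1.

H(A) = H(0.34) = 0.9248 bits
H(B) = H(0.65) = 0.9341 bits

Distribution B (p=0.65) is closer to uniform (p=0.5), so it has higher entropy.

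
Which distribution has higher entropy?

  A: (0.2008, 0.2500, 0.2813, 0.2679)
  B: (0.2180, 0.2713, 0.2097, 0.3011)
A

Both distributions are close to uniform, making this a harder comparison.

H(A) = 1.9889 bits
H(B) = 1.9836 bits

The distribution closer to uniform has higher entropy.
Answer: A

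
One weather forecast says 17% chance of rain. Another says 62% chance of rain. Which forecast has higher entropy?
62% forecast

Treat each forecast as a Bernoulli distribution. Binary entropy is maximized at p=0.5 and falls off symmetrically toward 0 or 1. The 62% forecast is closer to 50%, so it is more uncertain. H(17%) ≈ 0.658 bits, H(62%) ≈ 0.958 bits.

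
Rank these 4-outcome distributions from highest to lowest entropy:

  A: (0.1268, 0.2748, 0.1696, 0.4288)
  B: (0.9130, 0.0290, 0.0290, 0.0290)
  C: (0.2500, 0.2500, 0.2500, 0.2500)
C > A > B

Key insight: Entropy is maximized by uniform distributions and minimized by concentrated distributions.

- Uniform distributions have maximum entropy log₂(4) = 2.0000 bits
- The more "peaked" or concentrated a distribution, the lower its entropy

Entropies:
  H(A) = 1.8479 bits
  H(B) = 0.5643 bits
  H(C) = 2.0000 bits

Ranking: C > A > B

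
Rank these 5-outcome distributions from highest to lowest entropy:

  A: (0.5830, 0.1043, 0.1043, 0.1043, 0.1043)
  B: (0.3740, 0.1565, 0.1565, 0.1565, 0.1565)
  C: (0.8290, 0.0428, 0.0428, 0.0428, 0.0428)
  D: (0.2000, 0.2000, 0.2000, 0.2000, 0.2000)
D > B > A > C

Key insight: Entropy is maximized by uniform distributions and minimized by concentrated distributions.

Entropies:
  H(A) = 1.8140 bits
  H(B) = 2.2057 bits
  H(C) = 1.0020 bits
  H(D) = 2.3219 bits

Ranking: D > B > A > C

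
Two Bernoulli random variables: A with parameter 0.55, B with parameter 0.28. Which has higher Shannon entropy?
A

For binary distributions, entropy is maximized at p=0.5 and decreases as p moves toward 0 or 1.

H(A) = H(0.55) = 0.9928 bits
H(B) = H(0.28) = 0.8555 bits

Distribution A (p=0.55) is closer to uniform (p=0.5), so it has higher entropy.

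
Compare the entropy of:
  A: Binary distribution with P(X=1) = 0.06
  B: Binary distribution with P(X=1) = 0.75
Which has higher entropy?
B

For binary distributions, entropy is maximized at p=0.5 and decreases as p moves toward 0 or 1.

H(A) = H(0.06) = 0.3274 bits
H(B) = H(0.75) = 0.8113 bits

Distribution B (p=0.75) is closer to uniform (p=0.5), so it has higher entropy.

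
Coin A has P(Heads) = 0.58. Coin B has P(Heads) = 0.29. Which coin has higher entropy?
A

For binary distributions, entropy is maximized at p=0.5 and decreases as p moves toward 0 or 1.

H(A) = H(0.58) = 0.9815 bits
H(B) = H(0.29) = 0.8687 bits

Distribution A (p=0.58) is closer to uniform (p=0.5), so it has higher entropy.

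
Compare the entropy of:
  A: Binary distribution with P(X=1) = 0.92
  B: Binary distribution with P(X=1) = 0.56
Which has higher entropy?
B

For binary distributions, entropy is maximized at p=0.5 and decreases as p moves toward 0 or 1.

H(A) = H(0.92) = 0.4022 bits
H(B) = H(0.56) = 0.9896 bits

Distribution B (p=0.56) is closer to uniform (p=0.5), so it has higher entropy.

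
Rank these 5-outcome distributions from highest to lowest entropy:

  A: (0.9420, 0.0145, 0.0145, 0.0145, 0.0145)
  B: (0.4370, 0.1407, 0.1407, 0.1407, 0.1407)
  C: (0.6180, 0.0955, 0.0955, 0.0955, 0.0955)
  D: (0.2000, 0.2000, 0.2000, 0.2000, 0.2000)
D > B > C > A

Key insight: Entropy is maximized by uniform distributions and minimized by concentrated distributions.

Entropies:
  H(A) = 0.4355 bits
  H(B) = 2.1145 bits
  H(C) = 1.7234 bits
  H(D) = 2.3219 bits

Ranking: D > B > C > A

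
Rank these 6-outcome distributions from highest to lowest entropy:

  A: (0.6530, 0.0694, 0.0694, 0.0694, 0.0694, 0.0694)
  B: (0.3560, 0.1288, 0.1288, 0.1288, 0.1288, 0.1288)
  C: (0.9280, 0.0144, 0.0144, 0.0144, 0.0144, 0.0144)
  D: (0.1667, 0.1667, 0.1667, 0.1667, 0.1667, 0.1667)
D > B > A > C

Key insight: Entropy is maximized by uniform distributions and minimized by concentrated distributions.

Entropies:
  H(A) = 1.7371 bits
  H(B) = 2.4346 bits
  H(C) = 0.5405 bits
  H(D) = 2.5850 bits

Ranking: D > B > A > C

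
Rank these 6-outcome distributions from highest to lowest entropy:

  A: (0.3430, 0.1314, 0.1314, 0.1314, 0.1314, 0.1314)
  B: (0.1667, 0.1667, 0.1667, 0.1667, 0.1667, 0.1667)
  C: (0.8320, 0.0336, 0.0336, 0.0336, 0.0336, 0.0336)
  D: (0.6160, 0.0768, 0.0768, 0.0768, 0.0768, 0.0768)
B > A > D > C

Key insight: Entropy is maximized by uniform distributions and minimized by concentrated distributions.

Entropies:
  H(A) = 2.4532 bits
  H(B) = 2.5850 bits
  H(C) = 1.0432 bits
  H(D) = 1.8524 bits

Ranking: B > A > D > C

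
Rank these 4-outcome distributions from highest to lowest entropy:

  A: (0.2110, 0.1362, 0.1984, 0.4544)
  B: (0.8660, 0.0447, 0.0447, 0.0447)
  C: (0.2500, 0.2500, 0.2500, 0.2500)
C > A > B

Key insight: Entropy is maximized by uniform distributions and minimized by concentrated distributions.

- Uniform distributions have maximum entropy log₂(4) = 2.0000 bits
- The more "peaked" or concentrated a distribution, the lower its entropy

Entropies:
  H(A) = 1.8455 bits
  H(B) = 0.7807 bits
  H(C) = 2.0000 bits

Ranking: C > A > B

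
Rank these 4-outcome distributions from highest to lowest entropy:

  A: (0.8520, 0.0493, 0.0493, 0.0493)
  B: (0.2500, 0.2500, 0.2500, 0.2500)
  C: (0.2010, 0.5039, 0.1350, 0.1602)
B > C > A

Key insight: Entropy is maximized by uniform distributions and minimized by concentrated distributions.

- Uniform distributions have maximum entropy log₂(4) = 2.0000 bits
- The more "peaked" or concentrated a distribution, the lower its entropy

Entropies:
  H(A) = 0.8394 bits
  H(B) = 2.0000 bits
  H(C) = 1.7767 bits

Ranking: B > C > A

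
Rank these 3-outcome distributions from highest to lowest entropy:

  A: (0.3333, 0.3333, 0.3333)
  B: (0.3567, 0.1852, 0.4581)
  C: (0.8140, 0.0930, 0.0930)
A > B > C

Key insight: Entropy is maximized by uniform distributions and minimized by concentrated distributions.

- Uniform distributions have maximum entropy log₂(3) = 1.5850 bits
- The more "peaked" or concentrated a distribution, the lower its entropy

Entropies:
  H(A) = 1.5850 bits
  H(B) = 1.4970 bits
  H(C) = 0.8790 bits

Ranking: A > B > C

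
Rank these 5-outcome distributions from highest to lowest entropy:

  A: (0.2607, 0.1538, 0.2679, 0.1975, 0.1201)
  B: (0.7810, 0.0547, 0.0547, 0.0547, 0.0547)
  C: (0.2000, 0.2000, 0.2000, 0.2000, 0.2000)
C > A > B

Key insight: Entropy is maximized by uniform distributions and minimized by concentrated distributions.

- Uniform distributions have maximum entropy log₂(5) = 2.3219 bits
- The more "peaked" or concentrated a distribution, the lower its entropy

Entropies:
  H(A) = 2.2595 bits
  H(B) = 1.1963 bits
  H(C) = 2.3219 bits

Ranking: C > A > B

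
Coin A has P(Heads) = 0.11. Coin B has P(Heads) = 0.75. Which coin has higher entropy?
B

For binary distributions, entropy is maximized at p=0.5 and decreases as p moves toward 0 or 1.

H(A) = H(0.11) = 0.4999 bits
H(B) = H(0.75) = 0.8113 bits

Distribution B (p=0.75) is closer to uniform (p=0.5), so it has higher entropy.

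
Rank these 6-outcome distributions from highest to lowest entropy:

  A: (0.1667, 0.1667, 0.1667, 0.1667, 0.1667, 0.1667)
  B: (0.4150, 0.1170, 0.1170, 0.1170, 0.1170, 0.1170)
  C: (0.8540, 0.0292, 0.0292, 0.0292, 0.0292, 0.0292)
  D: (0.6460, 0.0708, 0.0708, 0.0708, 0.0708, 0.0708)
A > B > D > C

Key insight: Entropy is maximized by uniform distributions and minimized by concentrated distributions.

Entropies:
  H(A) = 2.5850 bits
  H(B) = 2.3374 bits
  H(C) = 0.9387 bits
  H(D) = 1.7596 bits

Ranking: A > B > D > C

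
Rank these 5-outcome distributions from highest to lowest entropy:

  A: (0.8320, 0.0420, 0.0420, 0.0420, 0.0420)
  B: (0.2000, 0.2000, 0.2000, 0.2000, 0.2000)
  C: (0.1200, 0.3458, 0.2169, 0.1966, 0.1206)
B > C > A

Key insight: Entropy is maximized by uniform distributions and minimized by concentrated distributions.

- Uniform distributions have maximum entropy log₂(5) = 2.3219 bits
- The more "peaked" or concentrated a distribution, the lower its entropy

Entropies:
  H(A) = 0.9891 bits
  H(B) = 2.3219 bits
  H(C) = 2.2045 bits

Ranking: B > C > A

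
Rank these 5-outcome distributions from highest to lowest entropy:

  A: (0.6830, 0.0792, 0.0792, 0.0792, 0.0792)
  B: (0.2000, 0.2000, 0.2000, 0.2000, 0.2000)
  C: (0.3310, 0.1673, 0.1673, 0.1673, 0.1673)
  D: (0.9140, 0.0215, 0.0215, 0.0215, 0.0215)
B > C > A > D

Key insight: Entropy is maximized by uniform distributions and minimized by concentrated distributions.

Entropies:
  H(A) = 1.5351 bits
  H(B) = 2.3219 bits
  H(C) = 2.2539 bits
  H(D) = 0.5950 bits

Ranking: B > C > A > D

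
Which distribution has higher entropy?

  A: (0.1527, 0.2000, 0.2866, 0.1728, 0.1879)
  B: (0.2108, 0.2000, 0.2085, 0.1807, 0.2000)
B

Both distributions are close to uniform, making this a harder comparison.

H(A) = 2.2860 bits
H(B) = 2.3199 bits

The distribution closer to uniform has higher entropy.
Answer: B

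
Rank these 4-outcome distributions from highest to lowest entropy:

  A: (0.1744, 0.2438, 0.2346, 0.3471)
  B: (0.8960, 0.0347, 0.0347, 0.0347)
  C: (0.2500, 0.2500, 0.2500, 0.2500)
C > A > B

Key insight: Entropy is maximized by uniform distributions and minimized by concentrated distributions.

- Uniform distributions have maximum entropy log₂(4) = 2.0000 bits
- The more "peaked" or concentrated a distribution, the lower its entropy

Entropies:
  H(A) = 1.9565 bits
  H(B) = 0.6464 bits
  H(C) = 2.0000 bits

Ranking: C > A > B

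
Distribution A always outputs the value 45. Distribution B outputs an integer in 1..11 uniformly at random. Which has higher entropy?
B

A is deterministic, so H(A) = 0. B is uniform over 11 outcomes, so H(B) = log₂(11) = 3.459 bits. Any distribution with genuine randomness has higher entropy than a deterministic one.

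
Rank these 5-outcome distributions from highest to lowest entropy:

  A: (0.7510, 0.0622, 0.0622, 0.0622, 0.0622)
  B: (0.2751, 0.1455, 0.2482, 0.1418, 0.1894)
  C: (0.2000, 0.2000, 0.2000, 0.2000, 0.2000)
C > B > A

Key insight: Entropy is maximized by uniform distributions and minimized by concentrated distributions.

- Uniform distributions have maximum entropy log₂(5) = 2.3219 bits
- The more "peaked" or concentrated a distribution, the lower its entropy

Entropies:
  H(A) = 1.3077 bits
  H(B) = 2.2701 bits
  H(C) = 2.3219 bits

Ranking: C > B > A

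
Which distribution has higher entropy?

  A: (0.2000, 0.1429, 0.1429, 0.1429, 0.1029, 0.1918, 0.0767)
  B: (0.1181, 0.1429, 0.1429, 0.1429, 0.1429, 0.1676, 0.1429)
B

Both distributions are close to uniform, making this a harder comparison.

H(A) = 2.7463 bits
H(B) = 2.8011 bits

The distribution closer to uniform has higher entropy.
Answer: B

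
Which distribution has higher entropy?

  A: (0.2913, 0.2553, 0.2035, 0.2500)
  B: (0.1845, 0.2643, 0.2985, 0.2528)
A

Both distributions are close to uniform, making this a harder comparison.

H(A) = 1.9886 bits
H(B) = 1.9794 bits

The distribution closer to uniform has higher entropy.
Answer: A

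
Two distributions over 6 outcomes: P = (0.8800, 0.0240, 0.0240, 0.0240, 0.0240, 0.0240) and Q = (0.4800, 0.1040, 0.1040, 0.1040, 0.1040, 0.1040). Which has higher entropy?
Q

P is highly concentrated on one outcome (88%), making it nearly deterministic. Q spreads its mass more evenly (max 48%). The more spread-out distribution has higher entropy: H(P) ≈ 0.808 bits, H(Q) ≈ 2.206 bits.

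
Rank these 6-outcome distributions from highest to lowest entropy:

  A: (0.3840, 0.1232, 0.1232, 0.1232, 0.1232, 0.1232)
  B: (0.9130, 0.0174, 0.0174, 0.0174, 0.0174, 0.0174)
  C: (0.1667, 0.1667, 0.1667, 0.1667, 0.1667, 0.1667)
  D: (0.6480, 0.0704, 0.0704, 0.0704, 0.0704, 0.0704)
C > A > D > B

Key insight: Entropy is maximized by uniform distributions and minimized by concentrated distributions.

Entropies:
  H(A) = 2.3911 bits
  H(B) = 0.6284 bits
  H(C) = 2.5850 bits
  H(D) = 1.7532 bits

Ranking: C > A > D > B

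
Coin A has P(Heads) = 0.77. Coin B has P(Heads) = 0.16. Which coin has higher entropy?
A

For binary distributions, entropy is maximized at p=0.5 and decreases as p moves toward 0 or 1.

H(A) = H(0.77) = 0.7780 bits
H(B) = H(0.16) = 0.6343 bits

Distribution A (p=0.77) is closer to uniform (p=0.5), so it has higher entropy.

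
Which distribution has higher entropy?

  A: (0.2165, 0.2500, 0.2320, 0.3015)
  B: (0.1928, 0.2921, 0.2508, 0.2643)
A

Both distributions are close to uniform, making this a harder comparison.

H(A) = 1.9885 bits
H(B) = 1.9843 bits

The distribution closer to uniform has higher entropy.
Answer: A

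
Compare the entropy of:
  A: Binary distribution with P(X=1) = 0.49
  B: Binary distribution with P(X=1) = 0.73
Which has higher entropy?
A

For binary distributions, entropy is maximized at p=0.5 and decreases as p moves toward 0 or 1.

H(A) = H(0.49) = 0.9997 bits
H(B) = H(0.73) = 0.8415 bits

Distribution A (p=0.49) is closer to uniform (p=0.5), so it has higher entropy.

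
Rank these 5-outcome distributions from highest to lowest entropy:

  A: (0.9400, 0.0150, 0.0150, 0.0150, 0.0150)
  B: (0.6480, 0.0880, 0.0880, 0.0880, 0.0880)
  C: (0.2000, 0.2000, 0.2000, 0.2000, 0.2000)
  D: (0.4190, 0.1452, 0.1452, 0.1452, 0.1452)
C > D > B > A

Key insight: Entropy is maximized by uniform distributions and minimized by concentrated distributions.

Entropies:
  H(A) = 0.4474 bits
  H(B) = 1.6398 bits
  H(C) = 2.3219 bits
  H(D) = 2.1430 bits

Ranking: C > D > B > A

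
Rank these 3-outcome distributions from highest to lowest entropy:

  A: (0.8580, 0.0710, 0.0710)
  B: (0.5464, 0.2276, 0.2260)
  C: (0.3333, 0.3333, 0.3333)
C > B > A

Key insight: Entropy is maximized by uniform distributions and minimized by concentrated distributions.

- Uniform distributions have maximum entropy log₂(3) = 1.5850 bits
- The more "peaked" or concentrated a distribution, the lower its entropy

Entropies:
  H(A) = 0.7315 bits
  H(B) = 1.4474 bits
  H(C) = 1.5850 bits

Ranking: C > B > A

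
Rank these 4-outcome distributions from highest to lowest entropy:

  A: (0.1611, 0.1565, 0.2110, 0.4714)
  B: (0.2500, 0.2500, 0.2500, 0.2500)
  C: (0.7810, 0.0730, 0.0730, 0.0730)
B > A > C

Key insight: Entropy is maximized by uniform distributions and minimized by concentrated distributions.

- Uniform distributions have maximum entropy log₂(4) = 2.0000 bits
- The more "peaked" or concentrated a distribution, the lower its entropy

Entropies:
  H(A) = 1.8281 bits
  H(B) = 2.0000 bits
  H(C) = 1.1054 bits

Ranking: B > A > C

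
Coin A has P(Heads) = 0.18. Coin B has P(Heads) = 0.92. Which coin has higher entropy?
A

For binary distributions, entropy is maximized at p=0.5 and decreases as p moves toward 0 or 1.

H(A) = H(0.18) = 0.6801 bits
H(B) = H(0.92) = 0.4022 bits

Distribution A (p=0.18) is closer to uniform (p=0.5), so it has higher entropy.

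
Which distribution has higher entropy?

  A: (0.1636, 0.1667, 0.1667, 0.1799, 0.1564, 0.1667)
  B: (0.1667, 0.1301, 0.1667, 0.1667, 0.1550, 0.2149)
A

Both distributions are close to uniform, making this a harder comparison.

H(A) = 2.5837 bits
H(B) = 2.5688 bits

The distribution closer to uniform has higher entropy.
Answer: A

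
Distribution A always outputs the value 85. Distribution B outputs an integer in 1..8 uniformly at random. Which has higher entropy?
B

A is deterministic, so H(A) = 0. B is uniform over 8 outcomes, so H(B) = log₂(8) = 3.000 bits. Any distribution with genuine randomness has higher entropy than a deterministic one.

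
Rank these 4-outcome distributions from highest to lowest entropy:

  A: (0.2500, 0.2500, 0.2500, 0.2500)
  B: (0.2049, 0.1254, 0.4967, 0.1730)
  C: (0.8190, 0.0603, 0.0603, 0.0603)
A > B > C

Key insight: Entropy is maximized by uniform distributions and minimized by concentrated distributions.

- Uniform distributions have maximum entropy log₂(4) = 2.0000 bits
- The more "peaked" or concentrated a distribution, the lower its entropy

Entropies:
  H(A) = 2.0000 bits
  H(B) = 1.7835 bits
  H(C) = 0.9691 bits

Ranking: A > B > C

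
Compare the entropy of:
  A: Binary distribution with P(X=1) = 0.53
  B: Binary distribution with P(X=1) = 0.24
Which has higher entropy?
A

For binary distributions, entropy is maximized at p=0.5 and decreases as p moves toward 0 or 1.

H(A) = H(0.53) = 0.9974 bits
H(B) = H(0.24) = 0.7950 bits

Distribution A (p=0.53) is closer to uniform (p=0.5), so it has higher entropy.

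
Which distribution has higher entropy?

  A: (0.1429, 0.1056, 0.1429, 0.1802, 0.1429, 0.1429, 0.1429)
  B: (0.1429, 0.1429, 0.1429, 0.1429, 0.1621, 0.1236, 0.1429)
B

Both distributions are close to uniform, making this a harder comparison.

H(A) = 2.7931 bits
H(B) = 2.8036 bits

The distribution closer to uniform has higher entropy.
Answer: B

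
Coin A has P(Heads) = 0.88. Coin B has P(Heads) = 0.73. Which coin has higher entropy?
B

For binary distributions, entropy is maximized at p=0.5 and decreases as p moves toward 0 or 1.

H(A) = H(0.88) = 0.5294 bits
H(B) = H(0.73) = 0.8415 bits

Distribution B (p=0.73) is closer to uniform (p=0.5), so it has higher entropy.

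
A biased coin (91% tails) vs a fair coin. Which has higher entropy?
Fair coin

The fair coin is uniform (p=0.5), maximizing binary entropy at 1 bit. The biased coin has H(0.91) ≈ 0.436 bits — its outcome is more predictable, so its entropy is lower.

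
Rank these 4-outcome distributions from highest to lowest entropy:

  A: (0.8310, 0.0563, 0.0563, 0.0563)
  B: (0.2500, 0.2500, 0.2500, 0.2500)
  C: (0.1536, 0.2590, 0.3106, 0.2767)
B > C > A

Key insight: Entropy is maximized by uniform distributions and minimized by concentrated distributions.

- Uniform distributions have maximum entropy log₂(4) = 2.0000 bits
- The more "peaked" or concentrated a distribution, the lower its entropy

Entropies:
  H(A) = 0.9233 bits
  H(B) = 2.0000 bits
  H(C) = 1.9568 bits

Ranking: B > C > A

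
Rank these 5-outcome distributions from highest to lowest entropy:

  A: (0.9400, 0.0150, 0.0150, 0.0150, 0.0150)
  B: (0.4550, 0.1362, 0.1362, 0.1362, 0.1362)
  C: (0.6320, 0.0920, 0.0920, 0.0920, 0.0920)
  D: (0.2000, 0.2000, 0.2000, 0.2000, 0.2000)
D > B > C > A

Key insight: Entropy is maximized by uniform distributions and minimized by concentrated distributions.

Entropies:
  H(A) = 0.4474 bits
  H(B) = 2.0841 bits
  H(C) = 1.6851 bits
  H(D) = 2.3219 bits

Ranking: D > B > C > A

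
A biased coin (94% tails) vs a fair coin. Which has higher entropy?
Fair coin

The fair coin is uniform (p=0.5), maximizing binary entropy at 1 bit. The biased coin has H(0.94) ≈ 0.327 bits — its outcome is more predictable, so its entropy is lower.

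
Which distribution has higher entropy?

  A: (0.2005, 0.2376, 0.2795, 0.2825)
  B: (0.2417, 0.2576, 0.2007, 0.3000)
A

Both distributions are close to uniform, making this a harder comparison.

H(A) = 1.9866 bits
H(B) = 1.9853 bits

The distribution closer to uniform has higher entropy.
Answer: A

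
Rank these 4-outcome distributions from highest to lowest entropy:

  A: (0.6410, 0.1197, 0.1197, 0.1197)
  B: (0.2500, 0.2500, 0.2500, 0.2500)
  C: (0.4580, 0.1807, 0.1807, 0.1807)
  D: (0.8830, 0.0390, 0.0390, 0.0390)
B > C > A > D

Key insight: Entropy is maximized by uniform distributions and minimized by concentrated distributions.

Entropies:
  H(A) = 1.5109 bits
  H(B) = 2.0000 bits
  H(C) = 1.8540 bits
  H(D) = 0.7061 bits

Ranking: B > C > A > D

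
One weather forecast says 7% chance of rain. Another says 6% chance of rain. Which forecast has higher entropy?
7% forecast

Treat each forecast as a Bernoulli distribution. Binary entropy is maximized at p=0.5 and falls off symmetrically toward 0 or 1. The 7% forecast is closer to 50%, so it is more uncertain. H(7%) ≈ 0.366 bits, H(6%) ≈ 0.327 bits.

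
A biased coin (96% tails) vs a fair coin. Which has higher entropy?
Fair coin

The fair coin is uniform (p=0.5), maximizing binary entropy at 1 bit. The biased coin has H(0.96) ≈ 0.242 bits — its outcome is more predictable, so its entropy is lower.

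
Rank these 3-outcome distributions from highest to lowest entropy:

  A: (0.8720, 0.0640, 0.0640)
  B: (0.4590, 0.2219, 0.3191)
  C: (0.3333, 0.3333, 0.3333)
C > B > A

Key insight: Entropy is maximized by uniform distributions and minimized by concentrated distributions.

- Uniform distributions have maximum entropy log₂(3) = 1.5850 bits
- The more "peaked" or concentrated a distribution, the lower its entropy

Entropies:
  H(A) = 0.6799 bits
  H(B) = 1.5235 bits
  H(C) = 1.5850 bits

Ranking: C > B > A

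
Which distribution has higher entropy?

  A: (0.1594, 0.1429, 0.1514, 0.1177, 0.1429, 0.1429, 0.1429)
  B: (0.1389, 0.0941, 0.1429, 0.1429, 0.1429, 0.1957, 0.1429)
A

Both distributions are close to uniform, making this a harder comparison.

H(A) = 2.8023 bits
H(B) = 2.7810 bits

The distribution closer to uniform has higher entropy.
Answer: A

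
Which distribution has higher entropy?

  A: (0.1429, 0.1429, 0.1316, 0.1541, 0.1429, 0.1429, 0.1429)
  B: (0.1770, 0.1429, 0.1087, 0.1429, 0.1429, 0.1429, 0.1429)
A

Both distributions are close to uniform, making this a harder comparison.

H(A) = 2.8061 bits
H(B) = 2.7955 bits

The distribution closer to uniform has higher entropy.
Answer: A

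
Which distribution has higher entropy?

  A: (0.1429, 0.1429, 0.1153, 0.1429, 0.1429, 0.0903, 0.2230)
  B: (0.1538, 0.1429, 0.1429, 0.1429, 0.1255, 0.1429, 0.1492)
B

Both distributions are close to uniform, making this a harder comparison.

H(A) = 2.7595 bits
H(B) = 2.8050 bits

The distribution closer to uniform has higher entropy.
Answer: B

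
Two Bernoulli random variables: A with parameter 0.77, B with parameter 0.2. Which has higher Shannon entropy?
A

For binary distributions, entropy is maximized at p=0.5 and decreases as p moves toward 0 or 1.

H(A) = H(0.77) = 0.7780 bits
H(B) = H(0.2) = 0.7219 bits

Distribution A (p=0.77) is closer to uniform (p=0.5), so it has higher entropy.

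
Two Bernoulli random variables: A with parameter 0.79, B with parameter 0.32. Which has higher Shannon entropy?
B

For binary distributions, entropy is maximized at p=0.5 and decreases as p moves toward 0 or 1.

H(A) = H(0.79) = 0.7415 bits
H(B) = H(0.32) = 0.9044 bits

Distribution B (p=0.32) is closer to uniform (p=0.5), so it has higher entropy.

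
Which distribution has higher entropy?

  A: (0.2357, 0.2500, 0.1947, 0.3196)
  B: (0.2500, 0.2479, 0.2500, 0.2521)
B

Both distributions are close to uniform, making this a harder comparison.

H(A) = 1.9770 bits
H(B) = 2.0000 bits

The distribution closer to uniform has higher entropy.
Answer: B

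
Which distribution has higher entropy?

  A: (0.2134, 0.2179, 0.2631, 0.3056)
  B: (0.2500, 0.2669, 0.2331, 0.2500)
B

Both distributions are close to uniform, making this a harder comparison.

H(A) = 1.9840 bits
H(B) = 1.9983 bits

The distribution closer to uniform has higher entropy.
Answer: B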